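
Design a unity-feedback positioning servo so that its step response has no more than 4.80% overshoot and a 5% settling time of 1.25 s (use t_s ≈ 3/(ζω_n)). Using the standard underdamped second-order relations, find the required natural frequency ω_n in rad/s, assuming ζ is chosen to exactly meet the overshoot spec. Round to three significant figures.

ζ = −ln(OS)/√(π² + (ln OS)²). With OS = 0.0480, ln OS = −3.037 and ζ = 3.037/4.369 = 0.695.
Then ω_n = 3/(ζ t_s) = 3/(0.695 × 1.25) = 3.45 rad/s.

ω_n ≈ 3.45 rad/s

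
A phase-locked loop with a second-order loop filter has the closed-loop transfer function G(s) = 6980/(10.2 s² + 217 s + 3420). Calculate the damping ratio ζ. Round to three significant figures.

Dividing through by 10.2: denominator becomes s² + 21.27 s + 335.3.
So ω_n = √335.3 = 18.3 rad/s and ζ = 21.27/(2·18.3) = 0.581.

ζ ≈ 0.581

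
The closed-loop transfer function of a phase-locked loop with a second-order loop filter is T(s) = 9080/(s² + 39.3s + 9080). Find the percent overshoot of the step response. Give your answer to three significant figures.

Comparing the denominator to s² + 2ζω_n s + ω_n²: ω_n = √9080 = 95.3 rad/s, and 2ζω_n = 39.3 so ζ = 39.3/(2·95.3) = 0.206.
%OS = 100·exp(−πζ/√(1−ζ²)) = 51.6%.

%OS ≈ 51.6%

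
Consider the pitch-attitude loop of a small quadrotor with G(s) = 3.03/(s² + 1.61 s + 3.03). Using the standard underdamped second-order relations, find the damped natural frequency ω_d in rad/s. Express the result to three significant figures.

ω_n = √3.03 = 1.74 rad/s; ζ = 1.61/(2·1.74) = 0.462.
ω_d = ω_n√(1−ζ²) = 1.54 rad/s.

ω_d ≈ 1.54 rad/s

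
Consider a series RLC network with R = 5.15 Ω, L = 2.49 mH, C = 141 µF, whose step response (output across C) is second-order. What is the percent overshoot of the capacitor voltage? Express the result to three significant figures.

For a series RLC circuit (capacitor voltage as output), ω_n = 1/√(LC) = 1/√(2.49 mH · 141 µF) = 1690 rad/s.
ζ = (R/2)·√(C/L) = (5.15/2)·√(141 µF/2.49 mH) = 0.613.
%OS = 100·exp(−πζ/√(1−ζ²)) = 8.75%.

%OS ≈ 8.75%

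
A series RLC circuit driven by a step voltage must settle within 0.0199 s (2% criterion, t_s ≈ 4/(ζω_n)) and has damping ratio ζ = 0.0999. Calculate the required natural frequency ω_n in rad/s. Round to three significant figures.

ω_n ≈ 2010 rad/s

Rearranging t_s ≈ 4/(ζω_n) gives ω_n = 4/(ζ·t_s) = 4/(0.0999 × 0.0199) = 2010 rad/s.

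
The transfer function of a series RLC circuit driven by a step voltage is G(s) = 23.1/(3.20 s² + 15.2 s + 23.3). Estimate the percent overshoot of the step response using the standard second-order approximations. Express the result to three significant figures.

Dividing through by 3.20: denominator becomes s² + 4.750 s + 7.281.
So ω_n = √7.281 = 2.70 rad/s and ζ = 4.750/(2·2.70) = 0.880.
%OS = 100·exp(−πζ/√(1−ζ²)) = 0.295%.

%OS ≈ 0.295%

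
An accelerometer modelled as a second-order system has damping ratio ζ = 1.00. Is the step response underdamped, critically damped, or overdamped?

Since ζ = 1, the system is critically damped.

critically damped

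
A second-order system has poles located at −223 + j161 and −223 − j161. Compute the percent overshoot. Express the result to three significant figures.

%OS ≈ 1.29%

With σ = 223, ω_d = 161: ω_n = √(σ²+ω_d²) = 275 rad/s, ζ = σ/ω_n = 0.811.
%OS = 100·exp(−πζ/√(1−ζ²)) = 1.29%.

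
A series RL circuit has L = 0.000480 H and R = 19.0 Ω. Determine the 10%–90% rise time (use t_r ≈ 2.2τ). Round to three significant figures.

τ = L/R = 0.000480/19.0 = 0.0000253 s.
t_r ≈ 2.2τ = 0.0000556 s.

t_r ≈ 0.0000556 s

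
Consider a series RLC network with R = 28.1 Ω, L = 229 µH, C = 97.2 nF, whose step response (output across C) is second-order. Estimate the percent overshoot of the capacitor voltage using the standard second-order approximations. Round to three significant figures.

%OS ≈ 38.7%

For a series RLC circuit (capacitor voltage as output), ω_n = 1/√(LC) = 1/√(229 µH · 97.2 nF) = 212000 rad/s.
ζ = (R/2)·√(C/L) = (28.1/2)·√(97.2 nF/229 µH) = 0.289.
%OS = 100·exp(−πζ/√(1−ζ²)) = 38.7%.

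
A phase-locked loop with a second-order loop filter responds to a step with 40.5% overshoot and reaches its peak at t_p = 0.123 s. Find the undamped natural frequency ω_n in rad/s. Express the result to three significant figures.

ω_n ≈ 26.6 rad/s

From the overshoot, ζ = −ln(OS)/√(π²+ln²(OS)) = 0.276.
From t_p = π/ω_d, ω_d = π/0.123 = 25.5 rad/s, so ω_n = ω_d/√(1−ζ²) = 26.6 rad/s.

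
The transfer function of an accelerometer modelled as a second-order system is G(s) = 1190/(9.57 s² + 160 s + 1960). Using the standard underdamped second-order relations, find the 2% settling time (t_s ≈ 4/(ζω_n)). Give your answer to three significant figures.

Dividing through by 9.57: denominator becomes s² + 16.72 s + 204.8.
So ω_n = √204.8 = 14.3 rad/s and ζ = 16.72/(2·14.3) = 0.584.
t_s ≈ 4/(ζω_n) = 0.479 s.

t_s ≈ 0.479 s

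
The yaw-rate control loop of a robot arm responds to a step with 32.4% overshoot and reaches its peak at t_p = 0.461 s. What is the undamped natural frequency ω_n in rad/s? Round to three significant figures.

ω_n ≈ 7.24 rad/s

From the overshoot, ζ = −ln(OS)/√(π²+ln²(OS)) = 0.338.
From t_p = π/ω_d, ω_d = π/0.461 = 6.81 rad/s, so ω_n = ω_d/√(1−ζ²) = 7.24 rad/s.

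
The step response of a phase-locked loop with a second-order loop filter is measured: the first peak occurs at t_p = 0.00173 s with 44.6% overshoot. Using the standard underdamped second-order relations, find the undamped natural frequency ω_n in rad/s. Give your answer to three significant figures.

ω_n ≈ 1870 rad/s

From the overshoot, ζ = −ln(OS)/√(π²+ln²(OS)) = 0.249.
From t_p = π/ω_d, ω_d = π/0.00173 = 1820 rad/s, so ω_n = ω_d/√(1−ζ²) = 1870 rad/s.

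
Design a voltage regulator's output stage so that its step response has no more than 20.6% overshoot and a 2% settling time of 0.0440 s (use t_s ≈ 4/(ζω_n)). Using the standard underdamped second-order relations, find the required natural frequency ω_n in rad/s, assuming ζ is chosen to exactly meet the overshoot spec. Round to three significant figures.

ω_n ≈ 202 rad/s

Inverting the overshoot relation: ζ = |ln 0.206|/√(π² + ln²0.206) = 0.449.
Then ω_n = 4/(ζ t_s) = 4/(0.449 × 0.0440) = 202 rad/s.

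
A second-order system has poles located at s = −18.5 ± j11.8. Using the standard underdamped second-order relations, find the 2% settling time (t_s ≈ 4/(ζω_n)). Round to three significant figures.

For poles at −σ ± jω_d, ζω_n = σ = 18.5, so t_s ≈ 4/σ = 0.216 s.

t_s ≈ 0.216 s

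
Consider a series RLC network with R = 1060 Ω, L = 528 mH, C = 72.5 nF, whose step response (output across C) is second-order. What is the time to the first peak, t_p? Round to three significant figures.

For a series RLC circuit (capacitor voltage as output), ω_n = 1/√(LC) = 1/√(528 mH · 72.5 nF) = 5110 rad/s.
ζ = (R/2)·√(C/L) = (1060/2)·√(72.5 nF/528 mH) = 0.196.
ω_d = ω_n√(1−ζ²) = 5010 rad/s. t_p = π/ω_d = 0.000627 s.

t_p ≈ 0.000627 s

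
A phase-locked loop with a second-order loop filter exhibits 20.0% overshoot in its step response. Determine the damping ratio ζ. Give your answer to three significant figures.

ζ = −ln(OS)/√(π² + (ln OS)²). With OS = 0.200, ln OS = −1.609 and ζ = 1.609/3.530 = 0.456.

ζ ≈ 0.456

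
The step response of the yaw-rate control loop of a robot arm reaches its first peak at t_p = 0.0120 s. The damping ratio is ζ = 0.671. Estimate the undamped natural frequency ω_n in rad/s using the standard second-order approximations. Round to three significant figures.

Peak time t_p = π/ω_d, so ω_d = π/t_p = π/0.0120 = 262 rad/s.
ω_n = ω_d/√(1−ζ²) = 262/√0.550 = 353 rad/s.

ω_n ≈ 353 rad/s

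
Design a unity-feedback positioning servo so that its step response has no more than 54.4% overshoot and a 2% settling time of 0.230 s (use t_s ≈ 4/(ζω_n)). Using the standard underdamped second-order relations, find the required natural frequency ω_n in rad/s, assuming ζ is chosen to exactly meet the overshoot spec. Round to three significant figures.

ω_n ≈ 91.4 rad/s

ζ = −ln(OS)/√(π² + (ln OS)²). With OS = 0.544, ln OS = −0.6088 and ζ = 0.6088/3.200 = 0.190.
From t_s ≈ 4/(ζω_n): ω_n = 4/(ζ·t_s) = 4/(0.190·0.230) = 91.4 rad/s.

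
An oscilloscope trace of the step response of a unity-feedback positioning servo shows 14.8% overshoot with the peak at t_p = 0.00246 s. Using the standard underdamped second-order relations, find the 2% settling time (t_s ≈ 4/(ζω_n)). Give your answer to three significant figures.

t_s ≈ 0.00515 s

From the overshoot, ζ = −ln(OS)/√(π²+ln²(OS)) = 0.520.
From t_p = π/ω_d, ω_d = π/0.00246 = 1280 rad/s, so ω_n = ω_d/√(1−ζ²) = 1490 rad/s.
t_s ≈ 4/(ζω_n) = 4/(0.520·1490) = 0.00515 s.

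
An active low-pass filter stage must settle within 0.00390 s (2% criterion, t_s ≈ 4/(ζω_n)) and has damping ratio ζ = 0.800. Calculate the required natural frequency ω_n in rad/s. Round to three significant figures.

Rearranging t_s ≈ 4/(ζω_n) gives ω_n = 4/(ζ·t_s) = 4/(0.800 × 0.00390) = 1280 rad/s.

ω_n ≈ 1280 rad/s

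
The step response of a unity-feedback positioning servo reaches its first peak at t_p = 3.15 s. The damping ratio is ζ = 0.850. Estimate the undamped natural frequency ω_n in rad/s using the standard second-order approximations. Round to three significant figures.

ω_n ≈ 1.89 rad/s

Peak time t_p = π/ω_d, so ω_d = π/t_p = π/3.15 = 0.997 rad/s.
ω_n = ω_d/√(1−ζ²) = 0.997/√0.278 = 1.89 rad/s.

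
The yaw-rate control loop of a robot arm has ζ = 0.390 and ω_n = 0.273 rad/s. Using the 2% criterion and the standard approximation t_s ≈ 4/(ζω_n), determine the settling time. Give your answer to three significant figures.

t_s ≈ 4/(ζω_n) = 4/(0.390 × 0.273) = 37.6 s.

t_s ≈ 37.6 s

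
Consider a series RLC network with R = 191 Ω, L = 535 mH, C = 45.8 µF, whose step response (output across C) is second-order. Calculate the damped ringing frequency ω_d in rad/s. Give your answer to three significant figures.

For a series RLC circuit (capacitor voltage as output), ω_n = 1/√(LC) = 1/√(535 mH · 45.8 µF) = 202 rad/s.
ζ = (R/2)·√(C/L) = (191/2)·√(45.8 µF/535 mH) = 0.884.
ω_d = 202·√(1 − 0.884²) = 94.6 rad/s.

ω_d ≈ 94.6 rad/s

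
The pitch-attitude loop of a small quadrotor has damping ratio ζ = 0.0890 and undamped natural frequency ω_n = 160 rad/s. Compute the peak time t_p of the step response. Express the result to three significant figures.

t_p ≈ 0.0197 s

The damped frequency is ω_d = ω_n√(1−ζ²) = 160·√(1−0.00792) = 159 rad/s.
Peak time t_p = π/ω_d = π/159 = 0.0197 s.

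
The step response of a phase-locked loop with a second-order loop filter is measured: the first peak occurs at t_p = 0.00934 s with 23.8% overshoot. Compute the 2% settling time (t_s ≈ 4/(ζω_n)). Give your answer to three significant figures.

t_s ≈ 0.0260 s

ζ from %OS: ζ = |ln 0.238|/√(π²+ln²0.238) = 0.416.
From t_p = π/ω_d, ω_d = π/0.00934 = 336 rad/s, so ω_n = ω_d/√(1−ζ²) = 370 rad/s.
t_s ≈ 4/(ζω_n) = 4/(0.416·370) = 0.0260 s.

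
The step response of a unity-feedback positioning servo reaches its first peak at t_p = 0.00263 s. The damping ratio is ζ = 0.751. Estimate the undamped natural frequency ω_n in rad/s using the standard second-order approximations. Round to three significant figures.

ω_n ≈ 1810 rad/s

Peak time t_p = π/ω_d, so ω_d = π/t_p = π/0.00263 = 1190 rad/s.
ω_n = ω_d/√(1−ζ²) = 1190/√0.436 = 1810 rad/s.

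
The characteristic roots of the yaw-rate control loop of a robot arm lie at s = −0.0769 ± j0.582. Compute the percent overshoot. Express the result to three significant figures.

|pole| = ω_n = √(0.0769² + 0.582²) = 0.587 rad/s; ζ = cos θ = σ/ω_n = 0.131.
Overshoot: exp(−π·0.131/√(1−0.131²)) = 0.660, i.e. 66.0%.

%OS ≈ 66.0%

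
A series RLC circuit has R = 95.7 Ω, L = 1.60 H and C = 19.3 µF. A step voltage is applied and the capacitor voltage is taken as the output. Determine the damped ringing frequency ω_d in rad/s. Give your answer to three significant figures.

ω_d ≈ 177 rad/s

For a series RLC circuit (capacitor voltage as output), ω_n = 1/√(LC) = 1/√(1.60 H · 19.3 µF) = 180 rad/s.
ζ = (R/2)·√(C/L) = (95.7/2)·√(19.3 µF/1.60 H) = 0.166.
ω_d = 180·√(1 − 0.166²) = 177 rad/s.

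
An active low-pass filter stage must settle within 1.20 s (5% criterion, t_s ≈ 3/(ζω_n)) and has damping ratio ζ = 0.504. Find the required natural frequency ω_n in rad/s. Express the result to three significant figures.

ω_n ≈ 4.96 rad/s

Rearranging t_s ≈ 3/(ζω_n) gives ω_n = 3/(ζ·t_s) = 3/(0.504 × 1.20) = 4.96 rad/s.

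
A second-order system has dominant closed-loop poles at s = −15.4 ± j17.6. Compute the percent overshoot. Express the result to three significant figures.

With σ = 15.4, ω_d = 17.6: ω_n = √(σ²+ω_d²) = 23.4 rad/s, ζ = σ/ω_n = 0.659.
Overshoot: exp(−π·0.659/√(1−0.659²)) = 0.0640, i.e. 6.40%.

%OS ≈ 6.40%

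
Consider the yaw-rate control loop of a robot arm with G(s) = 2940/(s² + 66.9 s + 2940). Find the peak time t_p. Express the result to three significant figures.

Matching coefficients with s² + 2ζω_n s + ω_n² gives ω_n² = 2940 ⇒ ω_n = 54.2 rad/s, and ζ = 66.9/(2ω_n) = 0.617.
ω_d = ω_n√(1−ζ²) = 42.7 rad/s. Then t_p = π/ω_d = 0.0736 s.

t_p ≈ 0.0736 s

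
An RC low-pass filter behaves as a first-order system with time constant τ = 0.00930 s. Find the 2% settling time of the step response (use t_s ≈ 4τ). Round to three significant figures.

t_s ≈ 4τ = 0.0372 s.

t_s ≈ 0.0372 s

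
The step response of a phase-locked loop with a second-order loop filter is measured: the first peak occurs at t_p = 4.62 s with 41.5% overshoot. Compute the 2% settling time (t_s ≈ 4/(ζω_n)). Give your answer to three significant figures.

ζ from %OS: ζ = |ln 0.415|/√(π²+ln²0.415) = 0.270.
t_p = π/ω_d ⇒ ω_d = 0.680 rad/s; then ω_n = ω_d/√(1−ζ²) = 0.706 rad/s.
t_s ≈ 4/(ζω_n) = 4/(0.270·0.706) = 21.0 s.

t_s ≈ 21.0 s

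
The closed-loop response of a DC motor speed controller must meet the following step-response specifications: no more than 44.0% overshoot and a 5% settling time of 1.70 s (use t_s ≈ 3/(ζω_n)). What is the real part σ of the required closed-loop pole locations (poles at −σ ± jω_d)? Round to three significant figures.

The settling-time spec alone fixes σ = ζω_n = 3/t_s = 3/1.70 = 1.76.
(Overshoot then fixes ζ = 0.253 and hence ω_d = σ·√(1−ζ²)/ζ = 6.75 rad/s.)

σ ≈ 1.76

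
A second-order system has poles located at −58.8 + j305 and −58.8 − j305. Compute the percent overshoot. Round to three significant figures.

With σ = 58.8, ω_d = 305: ω_n = √(σ²+ω_d²) = 311 rad/s, ζ = σ/ω_n = 0.189.
%OS = 100·exp(−πζ/√(1−ζ²)) = 54.6%.

%OS ≈ 54.6%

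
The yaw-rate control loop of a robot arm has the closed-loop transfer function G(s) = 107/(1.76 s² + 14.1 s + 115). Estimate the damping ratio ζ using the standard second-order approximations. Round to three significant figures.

Dividing through by 1.76: denominator becomes s² + 8.011 s + 65.34.
So ω_n = √65.34 = 8.08 rad/s and ζ = 8.011/(2·8.08) = 0.496.

ζ ≈ 0.496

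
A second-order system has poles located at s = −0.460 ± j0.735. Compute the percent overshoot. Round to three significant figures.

%OS ≈ 14.0%

|pole| = ω_n = √(0.460² + 0.735²) = 0.867 rad/s; ζ = cos θ = σ/ω_n = 0.531.
%OS = 100·exp(−πζ/√(1−ζ²)) = 14.0%.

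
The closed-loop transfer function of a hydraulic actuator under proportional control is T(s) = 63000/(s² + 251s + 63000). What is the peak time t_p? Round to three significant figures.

ω_n = √63000 = 251 rad/s; ζ = 251/(2·251) = 0.500.
ω_d = 251·√(1 − 0.500²) = 217 rad/s. Then t_p = π/ω_d = 0.0145 s.

t_p ≈ 0.0145 s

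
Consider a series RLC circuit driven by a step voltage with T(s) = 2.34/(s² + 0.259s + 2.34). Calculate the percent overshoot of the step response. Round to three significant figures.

%OS ≈ 76.6%

Comparing the denominator to s² + 2ζω_n s + ω_n²: ω_n = √2.34 = 1.53 rad/s, and 2ζω_n = 0.259 so ζ = 0.259/(2·1.53) = 0.0847.
%OS = 100·exp(−πζ/√(1−ζ²)) = 76.6%.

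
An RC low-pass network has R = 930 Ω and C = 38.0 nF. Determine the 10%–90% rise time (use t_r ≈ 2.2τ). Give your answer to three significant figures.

t_r ≈ 0.0000777 s

τ = RC = 930 × 38.0 nF = 0.0000353 s.
t_r ≈ 2.2τ = 0.0000777 s.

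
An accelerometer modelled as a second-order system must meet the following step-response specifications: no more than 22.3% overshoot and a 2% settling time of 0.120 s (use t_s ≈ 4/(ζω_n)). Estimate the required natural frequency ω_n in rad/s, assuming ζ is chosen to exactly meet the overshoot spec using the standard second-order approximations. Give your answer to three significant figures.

ζ = −ln(OS)/√(π² + (ln OS)²). With OS = 0.223, ln OS = −1.501 and ζ = 1.501/3.482 = 0.431.
From t_s ≈ 4/(ζω_n): ω_n = 4/(ζ·t_s) = 4/(0.431·0.120) = 77.3 rad/s.

ω_n ≈ 77.3 rad/s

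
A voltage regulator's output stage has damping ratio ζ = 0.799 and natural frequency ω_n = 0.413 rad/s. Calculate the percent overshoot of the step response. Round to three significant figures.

For an underdamped second-order system, %OS = 100·exp(−πζ/√(1−ζ²)).
πζ/√(1−ζ²) = π·0.799/√(1−0.638) = 4.174, so %OS = 100·e^(−4.174) = 1.54%.

%OS ≈ 1.54%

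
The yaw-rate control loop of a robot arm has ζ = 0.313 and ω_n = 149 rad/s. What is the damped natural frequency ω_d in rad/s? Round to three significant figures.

ω_d = ω_n√(1−ζ²) = 149·√0.902 = 142 rad/s.

ω_d ≈ 142 rad/s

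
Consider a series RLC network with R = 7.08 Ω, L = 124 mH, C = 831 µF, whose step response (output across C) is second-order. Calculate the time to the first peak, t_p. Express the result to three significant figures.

For a series RLC circuit (capacitor voltage as output), ω_n = 1/√(LC) = 1/√(124 mH · 831 µF) = 98.5 rad/s.
ζ = (R/2)·√(C/L) = (7.08/2)·√(831 µF/124 mH) = 0.290.
ω_d = 98.5·√(1 − 0.290²) = 94.3 rad/s. t_p = π/ω_d = 0.0333 s.

t_p ≈ 0.0333 s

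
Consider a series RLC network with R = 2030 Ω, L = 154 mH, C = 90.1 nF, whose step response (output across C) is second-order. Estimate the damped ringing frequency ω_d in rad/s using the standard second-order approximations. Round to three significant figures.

For a series RLC circuit (capacitor voltage as output), ω_n = 1/√(LC) = 1/√(154 mH · 90.1 nF) = 8490 rad/s.
ζ = (R/2)·√(C/L) = (2030/2)·√(90.1 nF/154 mH) = 0.776.
The damped frequency ω_d = ω_n√(1−ζ²) = 5350 rad/s.

ω_d ≈ 5350 rad/s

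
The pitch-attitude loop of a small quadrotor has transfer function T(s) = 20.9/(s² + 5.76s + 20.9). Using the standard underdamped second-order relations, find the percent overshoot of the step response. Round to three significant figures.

%OS ≈ 7.82%

Matching coefficients with s² + 2ζω_n s + ω_n² gives ω_n² = 20.9 ⇒ ω_n = 4.57 rad/s, and ζ = 5.76/(2ω_n) = 0.630.
Overshoot: exp(−π·0.630/√(1−0.630²)) = 0.0782, i.e. 7.82%.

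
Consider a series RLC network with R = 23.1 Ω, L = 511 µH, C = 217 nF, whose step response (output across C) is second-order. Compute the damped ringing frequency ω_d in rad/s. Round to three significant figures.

ω_d ≈ 92200 rad/s

For a series RLC circuit (capacitor voltage as output), ω_n = 1/√(LC) = 1/√(511 µH · 217 nF) = 95000 rad/s.
ζ = (R/2)·√(C/L) = (23.1/2)·√(217 nF/511 µH) = 0.238.
ω_d = 95000·√(1 − 0.238²) = 92200 rad/s.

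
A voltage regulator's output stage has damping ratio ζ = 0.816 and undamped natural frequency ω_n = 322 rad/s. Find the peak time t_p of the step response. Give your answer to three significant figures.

The damped frequency is ω_d = ω_n√(1−ζ²) = 322·√(1−0.666) = 186 rad/s.
Peak time t_p = π/ω_d = π/186 = 0.0169 s.

t_p ≈ 0.0169 s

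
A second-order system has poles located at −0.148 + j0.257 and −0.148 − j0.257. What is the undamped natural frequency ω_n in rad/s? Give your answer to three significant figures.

The poles are at −σ ± jω_d with σ = 0.148 and ω_d = 0.257, so ω_n = √(σ²+ω_d²) = 0.297 rad/s and ζ = σ/ω_n = 0.499.

ω_n ≈ 0.297 rad/s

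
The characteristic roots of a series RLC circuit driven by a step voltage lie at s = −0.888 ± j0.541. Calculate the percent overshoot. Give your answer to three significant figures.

|pole| = ω_n = √(0.888² + 0.541²) = 1.04 rad/s; ζ = cos θ = σ/ω_n = 0.854.
%OS = 100·exp(−πζ/√(1−ζ²)) = 0.576%.

%OS ≈ 0.576%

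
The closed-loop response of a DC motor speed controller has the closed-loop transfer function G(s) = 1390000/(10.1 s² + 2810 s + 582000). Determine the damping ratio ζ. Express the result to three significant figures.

ζ ≈ 0.580

Dividing through by 10.1: denominator becomes s² + 278.2 s + 57620.
So ω_n = √57620 = 240 rad/s and ζ = 278.2/(2·240) = 0.580.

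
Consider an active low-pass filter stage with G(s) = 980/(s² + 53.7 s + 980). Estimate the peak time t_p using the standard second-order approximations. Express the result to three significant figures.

Comparing the denominator to s² + 2ζω_n s + ω_n²: ω_n = √980 = 31.3 rad/s, and 2ζω_n = 53.7 so ζ = 53.7/(2·31.3) = 0.858.
The damped frequency ω_d = ω_n√(1−ζ²) = 16.1 rad/s. Then t_p = π/ω_d = 0.195 s.

t_p ≈ 0.195 s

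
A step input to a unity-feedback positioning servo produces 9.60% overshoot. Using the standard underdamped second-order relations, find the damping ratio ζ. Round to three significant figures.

ζ ≈ 0.598

From %OS = 100·exp(−πζ/√(1−ζ²)), invert to get ζ = −ln(OS)/√(π² + ln²(OS)) with OS = 0.0960.
−ln 0.0960 = 2.343, so ζ = 2.343/√(π² + 5.492) = 0.598.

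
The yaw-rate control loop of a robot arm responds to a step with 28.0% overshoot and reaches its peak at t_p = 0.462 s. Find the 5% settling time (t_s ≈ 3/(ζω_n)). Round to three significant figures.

t_s ≈ 1.09 s

The overshoot fixes ζ = −ln(OS)/√(π²+ln²(OS)) = 0.376.
From t_p = π/ω_d, ω_d = π/0.462 = 6.80 rad/s, so ω_n = ω_d/√(1−ζ²) = 7.34 rad/s.
t_s ≈ 3/(ζω_n) = 3/(0.376·7.34) = 1.09 s.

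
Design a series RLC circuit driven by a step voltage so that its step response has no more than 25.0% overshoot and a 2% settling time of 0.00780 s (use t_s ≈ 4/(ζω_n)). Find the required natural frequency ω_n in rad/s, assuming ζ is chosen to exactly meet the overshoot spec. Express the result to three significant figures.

ω_n ≈ 1270 rad/s

Inverting the overshoot relation: ζ = |ln 0.250|/√(π² + ln²0.250) = 0.404.
From t_s ≈ 4/(ζω_n): ω_n = 4/(ζ·t_s) = 4/(0.404·0.00780) = 1270 rad/s.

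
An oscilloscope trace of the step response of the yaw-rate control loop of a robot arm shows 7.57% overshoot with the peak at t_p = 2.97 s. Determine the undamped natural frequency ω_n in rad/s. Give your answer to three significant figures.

ζ from %OS: ζ = |ln 0.0757|/√(π²+ln²0.0757) = 0.635.
t_p = π/ω_d ⇒ ω_d = 1.06 rad/s; then ω_n = ω_d/√(1−ζ²) = 1.37 rad/s.

ω_n ≈ 1.37 rad/s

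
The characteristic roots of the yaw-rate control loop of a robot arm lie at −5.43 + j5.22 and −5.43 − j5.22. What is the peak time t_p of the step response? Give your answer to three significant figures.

t_p = π/ω_d with ω_d = 5.22 (the imaginary part), so t_p = 0.602 s.

t_p ≈ 0.602 s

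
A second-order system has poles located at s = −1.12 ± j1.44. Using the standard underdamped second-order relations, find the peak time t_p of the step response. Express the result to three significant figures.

t_p ≈ 2.18 s

t_p = π/ω_d with ω_d = 1.44 (the imaginary part), so t_p = 2.18 s.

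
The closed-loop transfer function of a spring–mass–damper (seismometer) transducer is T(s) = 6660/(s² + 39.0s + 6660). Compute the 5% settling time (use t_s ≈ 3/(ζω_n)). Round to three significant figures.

Matching coefficients with s² + 2ζω_n s + ω_n² gives ω_n² = 6660 ⇒ ω_n = 81.6 rad/s, and ζ = 39.0/(2ω_n) = 0.239.
t_s ≈ 3/(ζω_n) = 3/(0.239·81.6) = 0.154 s.

t_s ≈ 0.154 s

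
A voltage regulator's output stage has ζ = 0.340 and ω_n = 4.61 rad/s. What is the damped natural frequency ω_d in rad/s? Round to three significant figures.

ω_d ≈ 4.34 rad/s

ω_d = ω_n√(1−ζ²) = 4.61·√0.884 = 4.34 rad/s.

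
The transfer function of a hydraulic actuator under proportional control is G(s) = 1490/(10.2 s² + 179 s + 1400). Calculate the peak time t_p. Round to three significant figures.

t_p ≈ 0.405 s

Dividing through by 10.2: denominator becomes s² + 17.55 s + 137.3.
So ω_n = √137.3 = 11.7 rad/s and ζ = 17.55/(2·11.7) = 0.749.
ω_d = 11.7·√(1 − 0.749²) = 7.76 rad/s. t_p = π/ω_d = 0.405 s.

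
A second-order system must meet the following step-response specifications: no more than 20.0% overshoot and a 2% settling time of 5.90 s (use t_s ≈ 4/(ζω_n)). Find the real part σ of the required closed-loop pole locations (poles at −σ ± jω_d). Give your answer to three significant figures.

σ ≈ 0.678

The settling-time spec alone fixes σ = ζω_n = 4/t_s = 4/5.90 = 0.678.
(Overshoot then fixes ζ = 0.456 and hence ω_d = σ·√(1−ζ²)/ζ = 1.32 rad/s.)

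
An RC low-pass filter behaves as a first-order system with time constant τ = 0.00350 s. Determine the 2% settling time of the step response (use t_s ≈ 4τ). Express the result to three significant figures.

t_s ≈ 0.0140 s

t_s ≈ 4τ = 0.0140 s.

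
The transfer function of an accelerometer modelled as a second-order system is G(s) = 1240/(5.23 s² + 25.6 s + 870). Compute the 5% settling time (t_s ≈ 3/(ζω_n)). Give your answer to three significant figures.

Dividing through by 5.23: denominator becomes s² + 4.895 s + 166.3.
So ω_n = √166.3 = 12.9 rad/s and ζ = 4.895/(2·12.9) = 0.190.
t_s ≈ 3/(ζω_n) = 1.23 s.

t_s ≈ 1.23 s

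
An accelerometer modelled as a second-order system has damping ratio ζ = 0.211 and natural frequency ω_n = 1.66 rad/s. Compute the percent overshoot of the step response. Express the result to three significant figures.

For an underdamped second-order system, %OS = 100·exp(−πζ/√(1−ζ²)).
πζ/√(1−ζ²) = π·0.211/√(1−0.0445) = 0.6781, so %OS = 100·e^(−0.6781) = 50.8%.

%OS ≈ 50.8%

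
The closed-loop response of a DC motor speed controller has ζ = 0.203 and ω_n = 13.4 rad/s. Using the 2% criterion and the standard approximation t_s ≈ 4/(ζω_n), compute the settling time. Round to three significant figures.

t_s ≈ 4/(ζω_n) = 4/(0.203 × 13.4) = 1.47 s.

t_s ≈ 1.47 s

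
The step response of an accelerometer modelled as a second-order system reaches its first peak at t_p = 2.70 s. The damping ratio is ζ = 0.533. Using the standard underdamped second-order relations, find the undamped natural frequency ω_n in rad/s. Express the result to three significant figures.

ω_n ≈ 1.38 rad/s

Peak time t_p = π/ω_d, so ω_d = π/t_p = π/2.70 = 1.16 rad/s.
ω_n = ω_d/√(1−ζ²) = 1.16/√0.716 = 1.38 rad/s.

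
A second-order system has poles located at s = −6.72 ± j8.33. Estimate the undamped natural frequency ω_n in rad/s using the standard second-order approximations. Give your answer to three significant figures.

ω_n ≈ 10.7 rad/s

The poles are at −σ ± jω_d with σ = 6.72 and ω_d = 8.33, so ω_n = √(σ²+ω_d²) = 10.7 rad/s and ζ = σ/ω_n = 0.628.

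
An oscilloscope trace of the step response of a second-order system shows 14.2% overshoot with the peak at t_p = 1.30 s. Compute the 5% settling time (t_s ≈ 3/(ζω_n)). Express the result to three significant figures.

From the overshoot, ζ = −ln(OS)/√(π²+ln²(OS)) = 0.528.
t_p = π/ω_d ⇒ ω_d = 2.42 rad/s; then ω_n = ω_d/√(1−ζ²) = 2.85 rad/s.
t_s ≈ 3/(ζω_n) = 3/(0.528·2.85) = 2.00 s.

t_s ≈ 2.00 s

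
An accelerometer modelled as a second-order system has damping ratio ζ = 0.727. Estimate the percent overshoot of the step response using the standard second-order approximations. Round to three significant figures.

For an underdamped second-order system, %OS = 100·exp(−πζ/√(1−ζ²)).
πζ/√(1−ζ²) = π·0.727/√(1−0.529) = 3.326, so %OS = 100·e^(−3.326) = 3.59%.

%OS ≈ 3.59%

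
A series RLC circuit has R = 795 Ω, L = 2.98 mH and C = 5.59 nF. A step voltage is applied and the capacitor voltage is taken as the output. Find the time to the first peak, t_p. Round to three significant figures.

For a series RLC circuit (capacitor voltage as output), ω_n = 1/√(LC) = 1/√(2.98 mH · 5.59 nF) = 245000 rad/s.
ζ = (R/2)·√(C/L) = (795/2)·√(5.59 nF/2.98 mH) = 0.544.
ω_d = ω_n√(1−ζ²) = 206000 rad/s. t_p = π/ω_d = 0.0000153 s.

t_p ≈ 0.0000153 s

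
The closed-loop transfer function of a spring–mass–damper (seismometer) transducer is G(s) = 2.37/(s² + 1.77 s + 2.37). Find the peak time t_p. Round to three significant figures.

t_p ≈ 2.49 s

ω_n = √2.37 = 1.54 rad/s; ζ = 1.77/(2·1.54) = 0.575.
ω_d = 1.54·√(1 − 0.575²) = 1.26 rad/s. Then t_p = π/ω_d = 2.49 s.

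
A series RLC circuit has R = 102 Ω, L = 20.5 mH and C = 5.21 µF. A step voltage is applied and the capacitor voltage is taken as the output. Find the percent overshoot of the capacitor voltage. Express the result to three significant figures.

%OS ≈ 1.24%

For a series RLC circuit (capacitor voltage as output), ω_n = 1/√(LC) = 1/√(20.5 mH · 5.21 µF) = 3060 rad/s.
ζ = (R/2)·√(C/L) = (102/2)·√(5.21 µF/20.5 mH) = 0.813.
%OS = 100 e^{−πζ/√(1−ζ²)} with ζ = 0.813 gives 1.24%.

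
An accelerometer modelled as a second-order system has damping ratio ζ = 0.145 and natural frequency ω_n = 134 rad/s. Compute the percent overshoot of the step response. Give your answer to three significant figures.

For an underdamped second-order system, %OS = 100·exp(−πζ/√(1−ζ²)).
πζ/√(1−ζ²) = π·0.145/√(1−0.0210) = 0.4604, so %OS = 100·e^(−0.4604) = 63.1%.

%OS ≈ 63.1%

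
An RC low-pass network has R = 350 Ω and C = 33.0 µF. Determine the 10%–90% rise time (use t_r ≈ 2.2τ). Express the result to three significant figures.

t_r ≈ 0.0254 s

τ = RC = 350 × 33.0 µF = 0.0116 s.
t_r ≈ 2.2τ = 0.0254 s.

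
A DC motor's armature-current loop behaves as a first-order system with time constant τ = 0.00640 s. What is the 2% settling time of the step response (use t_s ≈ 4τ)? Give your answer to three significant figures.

t_s ≈ 4τ = 0.0256 s.

t_s ≈ 0.0256 s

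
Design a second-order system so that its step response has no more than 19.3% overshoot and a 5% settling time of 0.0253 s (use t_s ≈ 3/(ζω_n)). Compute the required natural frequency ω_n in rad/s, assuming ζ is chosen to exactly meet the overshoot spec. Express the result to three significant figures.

ω_n ≈ 256 rad/s

From %OS = 100·exp(−πζ/√(1−ζ²)), invert to get ζ = −ln(OS)/√(π² + ln²(OS)) with OS = 0.193.
−ln 0.193 = 1.645, so ζ = 1.645/√(π² + 2.706) = 0.464.
From t_s ≈ 3/(ζω_n): ω_n = 3/(ζ·t_s) = 3/(0.464·0.0253) = 256 rad/s.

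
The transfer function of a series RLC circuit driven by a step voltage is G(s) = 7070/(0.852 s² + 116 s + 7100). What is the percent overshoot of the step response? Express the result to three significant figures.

%OS ≈ 2.97%

Dividing through by 0.852: denominator becomes s² + 136.2 s + 8333.
So ω_n = √8333 = 91.3 rad/s and ζ = 136.2/(2·91.3) = 0.746.
%OS = 100·exp(−πζ/√(1−ζ²)) = 2.97%.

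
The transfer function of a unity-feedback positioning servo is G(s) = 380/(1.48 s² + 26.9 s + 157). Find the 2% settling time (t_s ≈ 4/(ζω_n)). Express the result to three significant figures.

t_s ≈ 0.440 s

Dividing through by 1.48: denominator becomes s² + 18.18 s + 106.1.
So ω_n = √106.1 = 10.3 rad/s and ζ = 18.18/(2·10.3) = 0.882.
t_s ≈ 4/(ζω_n) = 0.440 s.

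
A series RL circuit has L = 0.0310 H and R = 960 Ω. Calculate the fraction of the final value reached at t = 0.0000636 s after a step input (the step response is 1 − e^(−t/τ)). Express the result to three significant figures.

y/y_∞ ≈ 0.860

τ = L/R = 0.0310/960 = 0.0000323 s.
y(t)/y_∞ = 1 − e^(−t/τ) = 1 − e^(−0.0000636/0.0000323) = 1 − e^(−1.97) = 0.860.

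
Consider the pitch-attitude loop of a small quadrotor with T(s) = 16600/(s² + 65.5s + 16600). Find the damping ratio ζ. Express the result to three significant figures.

Matching coefficients with s² + 2ζω_n s + ω_n² gives ω_n² = 16600 ⇒ ω_n = 129 rad/s, and ζ = 65.5/(2ω_n) = 0.254.

ζ ≈ 0.254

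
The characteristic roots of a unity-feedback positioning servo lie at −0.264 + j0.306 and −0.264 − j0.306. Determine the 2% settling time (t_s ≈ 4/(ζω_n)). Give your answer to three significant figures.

t_s ≈ 15.2 s

For poles at −σ ± jω_d, ζω_n = σ = 0.264, so t_s ≈ 4/σ = 15.2 s.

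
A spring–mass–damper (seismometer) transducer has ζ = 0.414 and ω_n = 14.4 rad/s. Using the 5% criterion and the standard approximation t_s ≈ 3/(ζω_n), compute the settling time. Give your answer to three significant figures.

t_s ≈ 3/(ζω_n) = 3/(0.414 × 14.4) = 0.503 s.

t_s ≈ 0.503 s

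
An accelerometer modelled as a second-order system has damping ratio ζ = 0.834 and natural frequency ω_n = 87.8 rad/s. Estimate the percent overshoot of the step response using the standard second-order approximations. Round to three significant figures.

%OS ≈ 0.866%

For an underdamped second-order system, %OS = 100·exp(−πζ/√(1−ζ²)).
πζ/√(1−ζ²) = π·0.834/√(1−0.696) = 4.749, so %OS = 100·e^(−4.749) = 0.866%.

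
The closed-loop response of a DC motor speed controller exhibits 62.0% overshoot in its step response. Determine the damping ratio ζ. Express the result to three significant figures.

Inverting the overshoot relation: ζ = |ln 0.620|/√(π² + ln²0.620) = 0.150.

ζ ≈ 0.150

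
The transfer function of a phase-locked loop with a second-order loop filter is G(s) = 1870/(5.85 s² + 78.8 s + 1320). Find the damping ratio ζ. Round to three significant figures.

ζ ≈ 0.448

Dividing through by 5.85: denominator becomes s² + 13.47 s + 225.6.
So ω_n = √225.6 = 15.0 rad/s and ζ = 13.47/(2·15.0) = 0.448.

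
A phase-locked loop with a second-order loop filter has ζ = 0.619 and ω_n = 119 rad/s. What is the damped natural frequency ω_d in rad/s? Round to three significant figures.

ω_d = ω_n√(1−ζ²) = 119·√0.617 = 93.5 rad/s.

ω_d ≈ 93.5 rad/s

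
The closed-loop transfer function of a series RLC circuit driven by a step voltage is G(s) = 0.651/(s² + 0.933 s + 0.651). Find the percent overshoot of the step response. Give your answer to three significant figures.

%OS ≈ 10.8%

Comparing the denominator to s² + 2ζω_n s + ω_n²: ω_n = √0.651 = 0.807 rad/s, and 2ζω_n = 0.933 so ζ = 0.933/(2·0.807) = 0.578.
Overshoot: exp(−π·0.578/√(1−0.578²)) = 0.108, i.e. 10.8%.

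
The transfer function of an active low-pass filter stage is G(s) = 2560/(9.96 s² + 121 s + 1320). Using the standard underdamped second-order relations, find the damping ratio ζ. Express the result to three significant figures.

Dividing through by 9.96: denominator becomes s² + 12.15 s + 132.5.
So ω_n = √132.5 = 11.5 rad/s and ζ = 12.15/(2·11.5) = 0.528.

ζ ≈ 0.528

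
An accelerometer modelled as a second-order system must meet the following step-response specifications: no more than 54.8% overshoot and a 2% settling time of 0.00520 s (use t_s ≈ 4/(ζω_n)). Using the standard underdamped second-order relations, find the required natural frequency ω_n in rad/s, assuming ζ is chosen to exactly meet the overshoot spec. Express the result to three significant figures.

ω_n ≈ 4090 rad/s

From %OS = 100·exp(−πζ/√(1−ζ²)), invert to get ζ = −ln(OS)/√(π² + ln²(OS)) with OS = 0.548.
−ln 0.548 = 0.6015, so ζ = 0.6015/√(π² + 0.3618) = 0.188.
From t_s ≈ 4/(ζω_n): ω_n = 4/(ζ·t_s) = 4/(0.188·0.00520) = 4090 rad/s.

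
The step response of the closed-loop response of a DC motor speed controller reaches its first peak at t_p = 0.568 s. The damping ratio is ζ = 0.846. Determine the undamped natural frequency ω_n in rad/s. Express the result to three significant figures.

ω_n ≈ 10.4 rad/s

Peak time t_p = π/ω_d, so ω_d = π/t_p = π/0.568 = 5.53 rad/s.
ω_n = ω_d/√(1−ζ²) = 5.53/√0.284 = 10.4 rad/s.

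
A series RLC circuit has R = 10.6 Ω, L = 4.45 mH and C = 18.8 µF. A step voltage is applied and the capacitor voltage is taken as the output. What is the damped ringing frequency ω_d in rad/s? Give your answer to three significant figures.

For a series RLC circuit (capacitor voltage as output), ω_n = 1/√(LC) = 1/√(4.45 mH · 18.8 µF) = 3460 rad/s.
ζ = (R/2)·√(C/L) = (10.6/2)·√(18.8 µF/4.45 mH) = 0.344.
ω_d = 3460·√(1 − 0.344²) = 3250 rad/s.

ω_d ≈ 3250 rad/s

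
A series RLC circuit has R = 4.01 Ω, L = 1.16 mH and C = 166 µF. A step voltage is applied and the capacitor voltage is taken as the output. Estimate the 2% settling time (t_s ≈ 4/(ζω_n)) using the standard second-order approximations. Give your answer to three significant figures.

For a series RLC circuit (capacitor voltage as output), ω_n = 1/√(LC) = 1/√(1.16 mH · 166 µF) = 2280 rad/s.
ζ = (R/2)·√(C/L) = (4.01/2)·√(166 µF/1.16 mH) = 0.758.
t_s ≈ 4/(ζω_n) = 0.00231 s.

t_s ≈ 0.00231 s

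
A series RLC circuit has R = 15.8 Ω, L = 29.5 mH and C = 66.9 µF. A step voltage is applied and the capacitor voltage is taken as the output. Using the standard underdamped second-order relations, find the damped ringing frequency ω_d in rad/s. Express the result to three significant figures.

ω_d ≈ 660 rad/s

For a series RLC circuit (capacitor voltage as output), ω_n = 1/√(LC) = 1/√(29.5 mH · 66.9 µF) = 712 rad/s.
ζ = (R/2)·√(C/L) = (15.8/2)·√(66.9 µF/29.5 mH) = 0.376.
ω_d = 712·√(1 − 0.376²) = 660 rad/s.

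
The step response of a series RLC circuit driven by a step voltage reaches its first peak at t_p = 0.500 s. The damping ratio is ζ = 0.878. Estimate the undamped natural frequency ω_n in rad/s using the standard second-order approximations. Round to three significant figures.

Peak time t_p = π/ω_d, so ω_d = π/t_p = π/0.500 = 6.28 rad/s.
ω_n = ω_d/√(1−ζ²) = 6.28/√0.229 = 13.1 rad/s.

ω_n ≈ 13.1 rad/s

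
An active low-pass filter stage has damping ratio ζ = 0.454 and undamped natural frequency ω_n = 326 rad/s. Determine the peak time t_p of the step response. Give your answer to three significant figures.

t_p ≈ 0.0108 s

The damped frequency is ω_d = ω_n√(1−ζ²) = 326·√(1−0.206) = 290 rad/s.
Peak time t_p = π/ω_d = π/290 = 0.0108 s.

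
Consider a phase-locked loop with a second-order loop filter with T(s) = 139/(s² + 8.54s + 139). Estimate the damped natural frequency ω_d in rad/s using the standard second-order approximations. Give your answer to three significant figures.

Comparing the denominator to s² + 2ζω_n s + ω_n²: ω_n = √139 = 11.8 rad/s, and 2ζω_n = 8.54 so ζ = 8.54/(2·11.8) = 0.362.
ω_d = ω_n√(1−ζ²) = 11.0 rad/s.

ω_d ≈ 11.0 rad/s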